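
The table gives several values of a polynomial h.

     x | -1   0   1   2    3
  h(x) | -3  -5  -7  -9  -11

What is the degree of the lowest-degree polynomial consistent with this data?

Forward differences of the values at x = -1, 0, 1, 2, 3:
  h  : -3  -5  -7  -9  -11
  Δ  : -2  -2  -2  -2
  Δ^2: 0  0  0
  Δ^3: 0  0
  Δ^4: 0
The first differences are constant (-2) and nonzero, while all higher differences vanish, so the minimal degree is 1.

1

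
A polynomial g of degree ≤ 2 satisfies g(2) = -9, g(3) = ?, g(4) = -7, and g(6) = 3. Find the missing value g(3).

The 3 known points determine the degree-2 polynomial uniquely.
Write g(x) = ax^2 + bx + c. Substituting each data point gives a linear system:
  4a + 2b + c = -9
  16a + 4b + c = -7
  36a + 6b + c = 3
Solving the system yields a = 1, b = -5, c = -3.
So g(x) = x² - 5x - 3.
Then g(3) = -9.

-9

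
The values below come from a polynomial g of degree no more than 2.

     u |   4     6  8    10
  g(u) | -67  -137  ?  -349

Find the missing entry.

The 3 known points determine the degree-2 polynomial uniquely.
Write g(u) = au^2 + bu + c. Substituting each data point gives a linear system:
  16a + 4b + c = -67
  36a + 6b + c = -137
  100a + 10b + c = -349
Solving the system yields a = -3, b = -5, c = 1.
So g(u) = -3u^2 - 5u + 1.
Then g(8) = -231.

-231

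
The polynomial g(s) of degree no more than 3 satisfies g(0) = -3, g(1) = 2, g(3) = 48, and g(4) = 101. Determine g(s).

g(s) = s^3 + 2s^2 + 2s - 3

Write g(s) = as^3 + bs^2 + cs + d. Substituting each data point gives a linear system:
  d = -3
  a + b + c + d = 2
  27a + 9b + 3c + d = 48
  64a + 16b + 4c + d = 101
Solving the system yields a = 1, b = 2, c = 2, d = -3.
So g(s) = s^3 + 2s^2 + 2s - 3.
Check: g(1) = 2. ✓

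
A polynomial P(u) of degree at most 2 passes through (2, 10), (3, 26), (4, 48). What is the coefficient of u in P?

Write P(u) = au^2 + bu + c. Substituting each data point gives a linear system:
  4a + 2b + c = 10
  9a + 3b + c = 26
  16a + 4b + c = 48
Solving the system yields a = 3, b = 1, c = -4.
So P(u) = 3u^2 + u - 4.
The coefficient of u is 1.

1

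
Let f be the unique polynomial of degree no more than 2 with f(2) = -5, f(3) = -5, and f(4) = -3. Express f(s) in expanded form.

Using the Lagrange interpolation formula with nodes 2, 3, 4:
  L_0(s) = (s - 3)(s - 4) / 2
  L_1(s) = (s - 2)(s - 4) / -1
  L_2(s) = (s - 2)(s - 3) / 2
Then f(s) = -5·L_0(s) - 5·L_1(s) - 3·L_2(s).
Expanding and collecting terms gives f(s) = s² - 5s + 1.
Check: f(4) = -3. ✓

f(s) = s^2 - 5s + 1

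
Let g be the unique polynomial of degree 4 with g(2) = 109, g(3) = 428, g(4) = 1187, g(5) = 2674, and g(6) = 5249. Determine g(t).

Write g(t) = at^4 + bt^3 + ct^2 + dt + e. Substituting each data point gives a linear system:
  16a + 8b + 4c + 2d + e = 109
  81a + 27b + 9c + 3d + e = 428
  256a + 64b + 16c + 4d + e = 1187
  625a + 125b + 25c + 5d + e = 2674
  1296a + 216b + 36c + 6d + e = 5249
Solving the system yields a = 3, b = 6, c = 1, d = 5, e = -1.
So g(t) = 3t^4 + 6t^3 + t^2 + 5t - 1.
Check: g(5) = 2674. ✓

g(t) = 3t^4 + 6t^3 + t^2 + 5t - 1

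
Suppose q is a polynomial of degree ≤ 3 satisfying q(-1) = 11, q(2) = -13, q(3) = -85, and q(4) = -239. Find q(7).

Using the Lagrange interpolation formula with nodes -1, 2, 3, 4:
  L_0(s) = (s - 2)(s - 3)(s - 4) / -60
  L_1(s) = (s + 1)(s - 3)(s - 4) / 6
  L_2(s) = (s + 1)(s - 2)(s - 4) / -4
  L_3(s) = (s + 1)(s - 2)(s - 3) / 10
Then q(s) = 11·L_0(s) - 13·L_1(s) - 85·L_2(s) - 239·L_3(s).
Expanding and collecting terms gives q(s) = -5s^3 + 4s^2 + 3s + 5.
Evaluating at s = 7: q(7) = -1493.

-1493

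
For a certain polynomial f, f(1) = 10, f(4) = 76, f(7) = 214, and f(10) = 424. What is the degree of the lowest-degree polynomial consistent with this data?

2

Forward differences of the values at s = 1, 4, 7, 10:
  f  : 10  76  214  424
  Δ  : 66  138  210
  Δ^2: 72  72
  Δ^3: 0
The second differences are constant (72) and nonzero, while all higher differences vanish, so the minimal degree is 2.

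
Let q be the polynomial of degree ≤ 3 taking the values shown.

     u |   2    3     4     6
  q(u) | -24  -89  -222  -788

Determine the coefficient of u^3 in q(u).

Write q(u) = au^3 + bu^2 + cu + d. Substituting each data point gives a linear system:
  8a + 4b + 2c + d = -24
  27a + 9b + 3c + d = -89
  64a + 16b + 4c + d = -222
  216a + 36b + 6c + d = -788
Solving the system yields a = -4, b = 2, c = 1, d = -2.
So q(u) = -4u³ + 2u² + u - 2.
The leading coefficient is -4.

-4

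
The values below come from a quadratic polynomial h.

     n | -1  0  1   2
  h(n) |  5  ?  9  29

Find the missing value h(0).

The 3 known points determine the degree-2 polynomial uniquely.
Write h(n) = an^2 + bn + c. Substituting each data point gives a linear system:
  a - b + c = 5
  a + b + c = 9
  4a + 2b + c = 29
Solving the system yields a = 6, b = 2, c = 1.
So h(n) = 6n^2 + 2n + 1.
Then h(0) = 1.

1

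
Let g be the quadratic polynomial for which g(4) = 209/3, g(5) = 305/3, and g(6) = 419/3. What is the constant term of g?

5/3

Write g(t) = at^2 + bt + c. Substituting each data point gives a linear system:
  16a + 4b + c = 209/3
  25a + 5b + c = 305/3
  36a + 6b + c = 419/3
Solving the system yields a = 3, b = 5, c = 5/3.
So g(t) = 3t² + 5t + 5/3.
The constant term is 5/3.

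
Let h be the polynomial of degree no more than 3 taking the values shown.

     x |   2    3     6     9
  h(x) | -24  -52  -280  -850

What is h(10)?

-1144

Using the Lagrange interpolation formula with nodes 2, 3, 6, 9:
  L_0(x) = (x - 3)(x - 6)(x - 9) / -28
  L_1(x) = (x - 2)(x - 6)(x - 9) / 18
  L_2(x) = (x - 2)(x - 3)(x - 9) / -36
  L_3(x) = (x - 2)(x - 3)(x - 6) / 126
Then h(x) = -24·L_0(x) - 52·L_1(x) - 280·L_2(x) - 850·L_3(x).
Expanding and collecting terms gives h(x) = -x³ - x² - 4x - 4.
Evaluating at x = 10: h(10) = -1144.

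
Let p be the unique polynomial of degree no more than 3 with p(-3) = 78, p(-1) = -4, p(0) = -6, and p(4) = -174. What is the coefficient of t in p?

Write p(t) = at^3 + bt^2 + ct + d. Substituting each data point gives a linear system:
  -27a + 9b - 3c + d = 78
  -a + b - c + d = -4
  d = -6
  64a + 16b + 4c + d = -174
Solving the system yields a = -3, b = 1, c = 2, d = -6.
So p(t) = -3t^3 + t^2 + 2t - 6.
The coefficient of t is 2.

2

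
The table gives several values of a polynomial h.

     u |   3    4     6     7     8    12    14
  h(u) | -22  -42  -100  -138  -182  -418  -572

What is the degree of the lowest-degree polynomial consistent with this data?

2

Divided differences on the nodes 3, 4, 6, 7, 8, 12, 14:
  order 0: -22  -42  -100  -138  -182  -418  -572
  order 1: -20  -29  -38  -44  -59  -77
  order 2: -3  -3  -3  -3  -3
  order 3: 0  0  0  0
  order 4: 0  0  0
  order 5: 0  0
  order 6: 0
The order-2 divided differences are all -3 (nonzero) and every higher order vanishes, so the data lies on a polynomial of degree exactly 2.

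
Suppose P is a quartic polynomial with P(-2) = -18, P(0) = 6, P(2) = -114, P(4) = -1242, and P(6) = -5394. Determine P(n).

Write P(n) = an^4 + bn^3 + cn^2 + dn + e. Substituting each data point gives a linear system:
  16a - 8b + 4c - 2d + e = -18
  e = 6
  16a + 8b + 4c + 2d + e = -114
  256a + 64b + 16c + 4d + e = -1242
  1296a + 216b + 36c + 6d + e = -5394
Solving the system yields a = -3, b = -6, c = -6, d = 0, e = 6.
So P(n) = -3n^4 - 6n^3 - 6n^2 + 6.
Check: P(2) = -114. ✓

P(n) = -3n^4 - 6n^3 - 6n^2 + 6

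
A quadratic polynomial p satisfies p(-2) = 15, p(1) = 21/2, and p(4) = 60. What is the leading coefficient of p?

Write p(s) = as^2 + bs + c. Substituting each data point gives a linear system:
  4a - 2b + c = 15
  a + b + c = 21/2
  16a + 4b + c = 60
Solving the system yields a = 3, b = 3/2, c = 6.
So p(s) = 3s^2 + (3/2)s + 6.
The leading coefficient is 3.

3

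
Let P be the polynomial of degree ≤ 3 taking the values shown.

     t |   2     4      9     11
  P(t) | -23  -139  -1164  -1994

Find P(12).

Using the Lagrange interpolation formula with nodes 2, 4, 9, 11:
  L_0(t) = (t - 4)(t - 9)(t - 11) / -126
  L_1(t) = (t - 2)(t - 9)(t - 11) / 70
  L_2(t) = (t - 2)(t - 4)(t - 11) / -70
  L_3(t) = (t - 2)(t - 4)(t - 9) / 126
Then P(t) = -23·L_0(t) - 139·L_1(t) - 1164·L_2(t) - 1994·L_3(t).
Expanding and collecting terms gives P(t) = -t³ - 6t² + 6t - 3.
Evaluating at t = 12: P(12) = -2523.

-2523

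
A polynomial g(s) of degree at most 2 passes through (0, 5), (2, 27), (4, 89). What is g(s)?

g(s) = 5s^2 + s + 5

Write g(s) = as^2 + bs + c. Substituting each data point gives a linear system:
  c = 5
  4a + 2b + c = 27
  16a + 4b + c = 89
Solving the system yields a = 5, b = 1, c = 5.
So g(s) = 5s^2 + s + 5.
Check: g(2) = 27. ✓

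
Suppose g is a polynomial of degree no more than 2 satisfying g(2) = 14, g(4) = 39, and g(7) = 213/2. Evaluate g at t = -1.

13/2

Using the Lagrange interpolation formula with nodes 2, 4, 7:
  L_0(t) = (t - 4)(t - 7) / 10
  L_1(t) = (t - 2)(t - 7) / -6
  L_2(t) = (t - 2)(t - 4) / 15
Then g(t) = 14·L_0(t) + 39·L_1(t) + 213/2·L_2(t).
Expanding and collecting terms gives g(t) = 2t^2 + (1/2)t + 5.
Evaluating at t = -1: g(-1) = 13/2.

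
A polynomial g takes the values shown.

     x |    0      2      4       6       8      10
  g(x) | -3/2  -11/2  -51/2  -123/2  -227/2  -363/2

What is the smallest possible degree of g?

2

Forward differences of the values at x = 0, 2, 4, 6, 8, 10:
  g  : -3/2  -11/2  -51/2  -123/2  -227/2  -363/2
  Δ  : -4  -20  -36  -52  -68
  Δ^2: -16  -16  -16  -16
  Δ^3: 0  0  0
  Δ^4: 0  0
  Δ^5: 0
The second differences are constant (-16) and nonzero, while all higher differences vanish, so the minimal degree is 2.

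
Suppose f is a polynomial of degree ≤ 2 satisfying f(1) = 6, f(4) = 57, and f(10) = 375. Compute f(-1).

12

Write f(x) = ax^2 + bx + c. Substituting each data point gives a linear system:
  a + b + c = 6
  16a + 4b + c = 57
  100a + 10b + c = 375
Solving the system yields a = 4, b = -3, c = 5.
So f(x) = 4x^2 - 3x + 5.
Then f(-1) = 12.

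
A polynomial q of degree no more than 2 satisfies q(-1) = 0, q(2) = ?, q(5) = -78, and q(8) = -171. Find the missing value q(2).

-21

On equispaced nodes a degree-2 polynomial has vanishing third forward difference, so
  - q(-1) + 3·q(2) - 3·q(5) + q(8) = 0.
Substituting the known values and solving for q(2):
  3·q(2) = -63
  q(2) = -21.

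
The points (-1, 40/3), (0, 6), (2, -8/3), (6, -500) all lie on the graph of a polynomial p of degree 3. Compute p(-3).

Write p(x) = ax^3 + bx^2 + cx + d. Substituting each data point gives a linear system:
  -a + b - c + d = 40/3
  d = 6
  8a + 4b + 2c + d = -8/3
  216a + 36b + 6c + d = -500
Solving the system yields a = -3, b = 4, c = -1/3, d = 6.
So p(x) = -3x^3 + 4x^2 - (1/3)x + 6.
Then p(-3) = 124.

124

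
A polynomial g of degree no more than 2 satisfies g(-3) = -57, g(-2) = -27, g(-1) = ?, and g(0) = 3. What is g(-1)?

-7

On equispaced nodes a degree-2 polynomial has vanishing third forward difference, so
  - g(-3) + 3·g(-2) - 3·g(-1) + g(0) = 0.
Substituting the known values and solving for g(-1):
  -3·g(-1) = 21
  g(-1) = -7.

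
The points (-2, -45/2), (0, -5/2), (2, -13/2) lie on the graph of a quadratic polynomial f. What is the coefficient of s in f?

4

Write f(s) = as^2 + bs + c. Substituting each data point gives a linear system:
  4a - 2b + c = -45/2
  c = -5/2
  4a + 2b + c = -13/2
Solving the system yields a = -3, b = 4, c = -5/2.
So f(s) = -3s² + 4s - 5/2.
The coefficient of s is 4.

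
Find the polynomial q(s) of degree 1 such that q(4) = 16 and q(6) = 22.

Using the Lagrange interpolation formula with nodes 4, 6:
  L_0(s) = (s - 6) / -2
  L_1(s) = (s - 4) / 2
Then q(s) = 16·L_0(s) + 22·L_1(s).
Expanding and collecting terms gives q(s) = 3s + 4.
Check: q(4) = 16. ✓

q(s) = 3s + 4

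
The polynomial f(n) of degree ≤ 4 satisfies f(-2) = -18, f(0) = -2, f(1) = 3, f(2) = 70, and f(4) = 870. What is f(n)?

f(n) = 2n^4 + 6n^3 - n^2 - 2n - 2

Using the Lagrange interpolation formula with nodes -2, 0, 1, 2, 4:
  L_0(n) = n(n - 1)(n - 2)(n - 4) / 144
  L_1(n) = (n + 2)(n - 1)(n - 2)(n - 4) / -16
  L_2(n) = (n + 2)n(n - 2)(n - 4) / 9
  L_3(n) = (n + 2)n(n - 1)(n - 4) / -16
  L_4(n) = (n + 2)n(n - 1)(n - 2) / 144
Then f(n) = -18·L_0(n) - 2·L_1(n) + 3·L_2(n) + 70·L_3(n) + 870·L_4(n).
Expanding and collecting terms gives f(n) = 2n^4 + 6n^3 - n^2 - 2n - 2.
Check: f(-2) = -18. ✓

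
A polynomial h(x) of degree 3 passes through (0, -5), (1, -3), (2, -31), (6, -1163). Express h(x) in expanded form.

h(x) = -6x^3 + 3x^2 + 5x - 5

Write h(x) = ax^3 + bx^2 + cx + d. Substituting each data point gives a linear system:
  d = -5
  a + b + c + d = -3
  8a + 4b + 2c + d = -31
  216a + 36b + 6c + d = -1163
Solving the system yields a = -6, b = 3, c = 5, d = -5.
So h(x) = -6x³ + 3x² + 5x - 5.
Check: h(2) = -31. ✓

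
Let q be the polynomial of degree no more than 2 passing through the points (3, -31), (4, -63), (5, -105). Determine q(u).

q(u) = -5u^2 + 3u + 5

Using the Lagrange interpolation formula with nodes 3, 4, 5:
  L_0(u) = (u - 4)(u - 5) / 2
  L_1(u) = (u - 3)(u - 5) / -1
  L_2(u) = (u - 3)(u - 4) / 2
Then q(u) = -31·L_0(u) - 63·L_1(u) - 105·L_2(u).
Expanding and collecting terms gives q(u) = -5u^2 + 3u + 5.
Check: q(5) = -105. ✓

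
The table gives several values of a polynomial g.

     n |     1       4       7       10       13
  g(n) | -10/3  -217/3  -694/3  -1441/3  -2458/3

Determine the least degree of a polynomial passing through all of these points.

Forward differences of the values at n = 1, 4, 7, 10, 13:
  g  : -10/3  -217/3  -694/3  -1441/3  -2458/3
  Δ  : -69  -159  -249  -339
  Δ^2: -90  -90  -90
  Δ^3: 0  0
  Δ^4: 0
The second differences are constant (-90) and nonzero, while all higher differences vanish, so the minimal degree is 2.

2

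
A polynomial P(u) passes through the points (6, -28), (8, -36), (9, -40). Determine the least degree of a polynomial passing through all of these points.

Divided differences on the nodes 6, 8, 9:
  order 0: -28  -36  -40
  order 1: -4  -4
  order 2: 0
The order-1 divided differences are all -4 (nonzero) and every higher order vanishes, so the data lies on a polynomial of degree exactly 1.

1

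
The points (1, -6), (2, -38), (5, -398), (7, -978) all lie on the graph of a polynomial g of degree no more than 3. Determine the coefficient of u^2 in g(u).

-6

Write g(u) = au^3 + bu^2 + cu + d. Substituting each data point gives a linear system:
  a + b + c + d = -6
  8a + 4b + 2c + d = -38
  125a + 25b + 5c + d = -398
  343a + 49b + 7c + d = -978
Solving the system yields a = -2, b = -6, c = 0, d = 2.
So g(u) = -2u^3 - 6u^2 + 2.
The coefficient of u^2 is -6.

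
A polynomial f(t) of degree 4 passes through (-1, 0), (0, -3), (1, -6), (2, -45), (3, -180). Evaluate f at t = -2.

Forward differences of the values at t = -1, 0, 1, 2, 3:
  f  : 0  -3  -6  -45  -180
  Δ  : -3  -3  -39  -135
  Δ^2: 0  -36  -96
  Δ^3: -36  -60
  Δ^4: -24
The fourth differences are constant, confirming degree 4.
Interpolating (Newton forward form) and evaluating at t = -2 gives f(-2) = 15.

15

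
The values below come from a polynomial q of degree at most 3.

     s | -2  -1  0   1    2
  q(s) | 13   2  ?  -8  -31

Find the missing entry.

-1

The 4 known points determine the degree-3 polynomial uniquely.
Write q(s) = as^3 + bs^2 + cs + d. Substituting each data point gives a linear system:
  -8a + 4b - 2c + d = 13
  -a + b - c + d = 2
  a + b + c + d = -8
  8a + 4b + 2c + d = -31
Solving the system yields a = -2, b = -2, c = -3, d = -1.
So q(s) = -2s^3 - 2s^2 - 3s - 1.
Then q(0) = -1.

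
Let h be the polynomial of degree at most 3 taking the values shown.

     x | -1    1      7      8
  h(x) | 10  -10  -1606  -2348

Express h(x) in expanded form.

h(x) = -4x^3 - 4x^2 - 6x + 4

Using the Lagrange interpolation formula with nodes -1, 1, 7, 8:
  L_0(x) = (x - 1)(x - 7)(x - 8) / -144
  L_1(x) = (x + 1)(x - 7)(x - 8) / 84
  L_2(x) = (x + 1)(x - 1)(x - 8) / -48
  L_3(x) = (x + 1)(x - 1)(x - 7) / 63
Then h(x) = 10·L_0(x) - 10·L_1(x) - 1606·L_2(x) - 2348·L_3(x).
Expanding and collecting terms gives h(x) = -4x³ - 4x² - 6x + 4.
Check: h(1) = -10. ✓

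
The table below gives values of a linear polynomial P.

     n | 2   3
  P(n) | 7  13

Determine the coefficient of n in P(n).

6

Write P(n) = an + b. Substituting each data point gives a linear system:
  2a + b = 7
  3a + b = 13
Solving the system yields a = 6, b = -5.
So P(n) = 6n - 5.
The leading coefficient is 6.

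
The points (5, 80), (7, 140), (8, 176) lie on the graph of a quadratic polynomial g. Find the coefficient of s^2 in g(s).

2

Write g(s) = as^2 + bs + c. Substituting each data point gives a linear system:
  25a + 5b + c = 80
  49a + 7b + c = 140
  64a + 8b + c = 176
Solving the system yields a = 2, b = 6, c = 0.
So g(s) = 2s² + 6s.
The leading coefficient is 2.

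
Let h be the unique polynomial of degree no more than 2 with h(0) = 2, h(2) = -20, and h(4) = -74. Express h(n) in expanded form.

h(n) = -4n^2 - 3n + 2

Write h(n) = an^2 + bn + c. Substituting each data point gives a linear system:
  c = 2
  4a + 2b + c = -20
  16a + 4b + c = -74
Solving the system yields a = -4, b = -3, c = 2.
So h(n) = -4n² - 3n + 2.
Check: h(4) = -74. ✓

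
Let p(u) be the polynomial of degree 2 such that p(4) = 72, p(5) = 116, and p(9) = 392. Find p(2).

Using the Lagrange interpolation formula with nodes 4, 5, 9:
  L_0(u) = (u - 5)(u - 9) / 5
  L_1(u) = (u - 4)(u - 9) / -4
  L_2(u) = (u - 4)(u - 5) / 20
Then p(u) = 72·L_0(u) + 116·L_1(u) + 392·L_2(u).
Expanding and collecting terms gives p(u) = 5u^2 - u - 4.
Evaluating at u = 2: p(2) = 14.

14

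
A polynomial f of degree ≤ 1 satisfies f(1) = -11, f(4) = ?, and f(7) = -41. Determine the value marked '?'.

-26

On equispaced nodes a degree-1 polynomial has vanishing second forward difference, so
  f(1) - 2·f(4) + f(7) = 0.
Substituting the known values and solving for f(4):
  -2·f(4) = 52
  f(4) = -26.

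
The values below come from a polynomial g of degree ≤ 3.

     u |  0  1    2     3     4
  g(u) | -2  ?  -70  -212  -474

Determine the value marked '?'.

-12

The 4 known points determine the degree-3 polynomial uniquely.
Write g(u) = au^3 + bu^2 + cu + d. Substituting each data point gives a linear system:
  d = -2
  8a + 4b + 2c + d = -70
  27a + 9b + 3c + d = -212
  64a + 16b + 4c + d = -474
Solving the system yields a = -6, b = -6, c = 2, d = -2.
So g(u) = -6u³ - 6u² + 2u - 2.
Then g(1) = -12.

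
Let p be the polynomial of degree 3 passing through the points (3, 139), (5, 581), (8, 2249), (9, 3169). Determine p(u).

p(u) = 4u^3 + 3u^2 + u + 1

Write p(u) = au^3 + bu^2 + cu + d. Substituting each data point gives a linear system:
  27a + 9b + 3c + d = 139
  125a + 25b + 5c + d = 581
  512a + 64b + 8c + d = 2249
  729a + 81b + 9c + d = 3169
Solving the system yields a = 4, b = 3, c = 1, d = 1.
So p(u) = 4u^3 + 3u^2 + u + 1.
Check: p(8) = 2249. ✓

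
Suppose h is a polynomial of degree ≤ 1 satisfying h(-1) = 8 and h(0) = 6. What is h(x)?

Write h(x) = ax + b. Substituting each data point gives a linear system:
  -a + b = 8
  b = 6
Solving the system yields a = -2, b = 6.
So h(x) = -2x + 6.
Check: h(-1) = 8. ✓

h(x) = -2x + 6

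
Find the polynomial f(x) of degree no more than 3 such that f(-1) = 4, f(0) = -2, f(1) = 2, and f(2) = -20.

Using the Lagrange interpolation formula with nodes -1, 0, 1, 2:
  L_0(x) = x(x - 1)(x - 2) / -6
  L_1(x) = (x + 1)(x - 1)(x - 2) / 2
  L_2(x) = (x + 1)x(x - 2) / -2
  L_3(x) = (x + 1)x(x - 1) / 6
Then f(x) = 4·L_0(x) - 2·L_1(x) + 2·L_2(x) - 20·L_3(x).
Expanding and collecting terms gives f(x) = -6x^3 + 5x^2 + 5x - 2.
Check: f(-1) = 4. ✓

f(x) = -6x^3 + 5x^2 + 5x - 2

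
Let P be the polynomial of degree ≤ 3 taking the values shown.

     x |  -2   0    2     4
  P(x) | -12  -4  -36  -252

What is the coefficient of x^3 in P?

-3

Write P(x) = ax^3 + bx^2 + cx + d. Substituting each data point gives a linear system:
  -8a + 4b - 2c + d = -12
  d = -4
  8a + 4b + 2c + d = -36
  64a + 16b + 4c + d = -252
Solving the system yields a = -3, b = -5, c = 6, d = -4.
So P(x) = -3x³ - 5x² + 6x - 4.
The leading coefficient is -3.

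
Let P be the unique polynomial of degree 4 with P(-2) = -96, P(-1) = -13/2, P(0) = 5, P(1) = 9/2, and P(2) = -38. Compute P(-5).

-5865/2

Using the Lagrange interpolation formula with nodes -2, -1, 0, 1, 2:
  L_0(n) = (n + 1)n(n - 1)(n - 2) / 24
  L_1(n) = (n + 2)n(n - 1)(n - 2) / -6
  L_2(n) = (n + 2)(n + 1)(n - 1)(n - 2) / 4
  L_3(n) = (n + 2)(n + 1)n(n - 2) / -6
  L_4(n) = (n + 2)(n + 1)n(n - 1) / 24
Then P(n) = -96·L_0(n) - 13/2·L_1(n) + 5·L_2(n) + 9/2·L_3(n) - 38·L_4(n).
Expanding and collecting terms gives P(n) = -4n^4 + 3n^3 - 2n^2 + (5/2)n + 5.
Evaluating at n = -5: P(-5) = -5865/2.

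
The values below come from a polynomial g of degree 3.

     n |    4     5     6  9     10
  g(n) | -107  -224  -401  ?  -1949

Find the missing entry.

-1412

The 4 known points determine the degree-3 polynomial uniquely.
Write g(n) = an^3 + bn^2 + cn + d. Substituting each data point gives a linear system:
  64a + 16b + 4c + d = -107
  125a + 25b + 5c + d = -224
  216a + 36b + 6c + d = -401
  1000a + 100b + 10c + d = -1949
Solving the system yields a = -2, b = 0, c = 5, d = 1.
So g(n) = -2n^3 + 5n + 1.
Then g(9) = -1412.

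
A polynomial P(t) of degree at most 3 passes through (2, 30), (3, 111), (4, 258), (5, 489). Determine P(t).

P(t) = 3t^3 + 6t^2 - 6t - 6

Using the Lagrange interpolation formula with nodes 2, 3, 4, 5:
  L_0(t) = (t - 3)(t - 4)(t - 5) / -6
  L_1(t) = (t - 2)(t - 4)(t - 5) / 2
  L_2(t) = (t - 2)(t - 3)(t - 5) / -2
  L_3(t) = (t - 2)(t - 3)(t - 4) / 6
Then P(t) = 30·L_0(t) + 111·L_1(t) + 258·L_2(t) + 489·L_3(t).
Expanding and collecting terms gives P(t) = 3t³ + 6t² - 6t - 6.
Check: P(5) = 489. ✓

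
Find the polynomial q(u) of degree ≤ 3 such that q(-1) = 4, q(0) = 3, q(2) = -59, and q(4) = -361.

Write q(u) = au^3 + bu^2 + cu + d. Substituting each data point gives a linear system:
  -a + b - c + d = 4
  d = 3
  8a + 4b + 2c + d = -59
  64a + 16b + 4c + d = -361
Solving the system yields a = -4, b = -6, c = -3, d = 3.
So q(u) = -4u^3 - 6u^2 - 3u + 3.
Check: q(0) = 3. ✓

q(u) = -4u^3 - 6u^2 - 3u + 3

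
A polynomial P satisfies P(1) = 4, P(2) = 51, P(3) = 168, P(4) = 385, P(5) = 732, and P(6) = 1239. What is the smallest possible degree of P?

Forward differences of the values at s = 1, 2, 3, 4, 5, 6:
  P  : 4  51  168  385  732  1239
  Δ  : 47  117  217  347  507
  Δ^2: 70  100  130  160
  Δ^3: 30  30  30
  Δ^4: 0  0
  Δ^5: 0
The third differences are constant (30) and nonzero, while all higher differences vanish, so the minimal degree is 3.

3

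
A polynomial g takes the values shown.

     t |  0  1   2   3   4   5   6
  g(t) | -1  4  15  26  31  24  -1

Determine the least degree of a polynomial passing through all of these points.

3

Forward differences of the values at t = 0, 1, 2, 3, 4, 5, 6:
  g  : -1  4  15  26  31  24  -1
  Δ  : 5  11  11  5  -7  -25
  Δ^2: 6  0  -6  -12  -18
  Δ^3: -6  -6  -6  -6
  Δ^4: 0  0  0
  Δ^5: 0  0
  Δ^6: 0
The third differences are constant (-6) and nonzero, while all higher differences vanish, so the minimal degree is 3.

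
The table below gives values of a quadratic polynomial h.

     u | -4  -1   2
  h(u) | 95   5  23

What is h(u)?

Using the Lagrange interpolation formula with nodes -4, -1, 2:
  L_0(u) = (u + 1)(u - 2) / 18
  L_1(u) = (u + 4)(u - 2) / -9
  L_2(u) = (u + 4)(u + 1) / 18
Then h(u) = 95·L_0(u) + 5·L_1(u) + 23·L_2(u).
Expanding and collecting terms gives h(u) = 6u^2 - 1.
Check: h(-1) = 5. ✓

h(u) = 6u^2 - 1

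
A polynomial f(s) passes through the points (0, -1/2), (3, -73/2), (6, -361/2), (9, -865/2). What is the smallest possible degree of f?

2

Forward differences of the values at s = 0, 3, 6, 9:
  f  : -1/2  -73/2  -361/2  -865/2
  Δ  : -36  -144  -252
  Δ^2: -108  -108
  Δ^3: 0
The second differences are constant (-108) and nonzero, while all higher differences vanish, so the minimal degree is 2.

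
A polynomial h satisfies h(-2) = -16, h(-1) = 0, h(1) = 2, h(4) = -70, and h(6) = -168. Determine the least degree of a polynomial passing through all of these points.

Divided differences on the nodes -2, -1, 1, 4, 6:
  order 0: -16  0  2  -70  -168
  order 1: 16  1  -24  -49
  order 2: -5  -5  -5
  order 3: 0  0
  order 4: 0
The order-2 divided differences are all -5 (nonzero) and every higher order vanishes, so the data lies on a polynomial of degree exactly 2.

2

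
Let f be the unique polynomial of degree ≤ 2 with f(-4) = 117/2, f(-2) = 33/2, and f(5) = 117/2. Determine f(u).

Using the Lagrange interpolation formula with nodes -4, -2, 5:
  L_0(u) = (u + 2)(u - 5) / 18
  L_1(u) = (u + 4)(u - 5) / -14
  L_2(u) = (u + 4)(u + 2) / 63
Then f(u) = 117/2·L_0(u) + 33/2·L_1(u) + 117/2·L_2(u).
Expanding and collecting terms gives f(u) = 3u^2 - 3u - 3/2.
Check: f(5) = 117/2. ✓

f(u) = 3u^2 - 3u - 3/2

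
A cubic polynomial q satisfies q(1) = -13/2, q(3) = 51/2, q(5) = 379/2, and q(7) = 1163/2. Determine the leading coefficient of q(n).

Write q(n) = an^3 + bn^2 + cn + d. Substituting each data point gives a linear system:
  a + b + c + d = -13/2
  27a + 9b + 3c + d = 51/2
  125a + 25b + 5c + d = 379/2
  343a + 49b + 7c + d = 1163/2
Solving the system yields a = 2, b = -3/2, c = -4, d = -3.
So q(n) = 2n³ - (3/2)n² - 4n - 3.
The leading coefficient is 2.

2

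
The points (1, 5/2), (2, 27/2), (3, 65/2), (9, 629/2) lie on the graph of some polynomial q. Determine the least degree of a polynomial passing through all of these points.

Divided differences on the nodes 1, 2, 3, 9:
  order 0: 5/2  27/2  65/2  629/2
  order 1: 11  19  47
  order 2: 4  4
  order 3: 0
The order-2 divided differences are all 4 (nonzero) and every higher order vanishes, so the data lies on a polynomial of degree exactly 2.

2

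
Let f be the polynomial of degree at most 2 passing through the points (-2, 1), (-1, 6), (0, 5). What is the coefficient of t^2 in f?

-3

Write f(t) = at^2 + bt + c. Substituting each data point gives a linear system:
  4a - 2b + c = 1
  a - b + c = 6
  c = 5
Solving the system yields a = -3, b = -4, c = 5.
So f(t) = -3t^2 - 4t + 5.
The leading coefficient is -3.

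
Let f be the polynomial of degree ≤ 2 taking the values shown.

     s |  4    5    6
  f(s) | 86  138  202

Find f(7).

278

Using the Lagrange interpolation formula with nodes 4, 5, 6:
  L_0(s) = (s - 5)(s - 6) / 2
  L_1(s) = (s - 4)(s - 6) / -1
  L_2(s) = (s - 4)(s - 5) / 2
Then f(s) = 86·L_0(s) + 138·L_1(s) + 202·L_2(s).
Expanding and collecting terms gives f(s) = 6s² - 2s - 2.
Evaluating at s = 7: f(7) = 278.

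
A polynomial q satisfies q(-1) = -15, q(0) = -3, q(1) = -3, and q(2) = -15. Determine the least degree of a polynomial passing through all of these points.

2

Forward differences of the values at t = -1, 0, 1, 2:
  q  : -15  -3  -3  -15
  Δ  : 12  0  -12
  Δ^2: -12  -12
  Δ^3: 0
The second differences are constant (-12) and nonzero, while all higher differences vanish, so the minimal degree is 2.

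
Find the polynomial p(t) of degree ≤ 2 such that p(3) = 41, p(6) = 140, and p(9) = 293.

p(t) = 3t^2 + 6t - 4

Write p(t) = at^2 + bt + c. Substituting each data point gives a linear system:
  9a + 3b + c = 41
  36a + 6b + c = 140
  81a + 9b + c = 293
Solving the system yields a = 3, b = 6, c = -4.
So p(t) = 3t^2 + 6t - 4.
Check: p(9) = 293. ✓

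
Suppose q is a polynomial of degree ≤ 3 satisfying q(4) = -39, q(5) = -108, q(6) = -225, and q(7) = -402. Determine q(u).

Write q(u) = au^3 + bu^2 + cu + d. Substituting each data point gives a linear system:
  64a + 16b + 4c + d = -39
  125a + 25b + 5c + d = -108
  216a + 36b + 6c + d = -225
  343a + 49b + 7c + d = -402
Solving the system yields a = -2, b = 6, c = -1, d = -3.
So q(u) = -2u^3 + 6u^2 - u - 3.
Check: q(5) = -108. ✓

q(u) = -2u^3 + 6u^2 - u - 3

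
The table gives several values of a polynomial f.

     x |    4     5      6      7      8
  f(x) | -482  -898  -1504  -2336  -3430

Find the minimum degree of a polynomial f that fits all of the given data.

Forward differences of the values at x = 4, 5, 6, 7, 8:
  f  : -482  -898  -1504  -2336  -3430
  Δ  : -416  -606  -832  -1094
  Δ^2: -190  -226  -262
  Δ^3: -36  -36
  Δ^4: 0
The third differences are constant (-36) and nonzero, while all higher differences vanish, so the minimal degree is 3.

3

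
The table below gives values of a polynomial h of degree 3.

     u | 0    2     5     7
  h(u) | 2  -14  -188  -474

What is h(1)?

0

Using the Lagrange interpolation formula with nodes 0, 2, 5, 7:
  L_0(u) = (u - 2)(u - 5)(u - 7) / -70
  L_1(u) = u(u - 5)(u - 7) / 30
  L_2(u) = u(u - 2)(u - 7) / -30
  L_3(u) = u(u - 2)(u - 5) / 70
Then h(u) = 2·L_0(u) - 14·L_1(u) - 188·L_2(u) - 474·L_3(u).
Expanding and collecting terms gives h(u) = -u³ - 3u² + 2u + 2.
Evaluating at u = 1: h(1) = 0.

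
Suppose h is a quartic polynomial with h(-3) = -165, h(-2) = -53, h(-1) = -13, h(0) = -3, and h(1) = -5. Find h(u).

h(u) = -u^4 + u^3 - 5u^2 + 3u - 3

Write h(u) = au^4 + bu^3 + cu^2 + du + e. Substituting each data point gives a linear system:
  81a - 27b + 9c - 3d + e = -165
  16a - 8b + 4c - 2d + e = -53
  a - b + c - d + e = -13
  e = -3
  a + b + c + d + e = -5
Solving the system yields a = -1, b = 1, c = -5, d = 3, e = -3.
So h(u) = -u^4 + u^3 - 5u^2 + 3u - 3.
Check: h(-1) = -13. ✓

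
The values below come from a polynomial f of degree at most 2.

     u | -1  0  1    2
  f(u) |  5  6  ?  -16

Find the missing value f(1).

On equispaced nodes a degree-2 polynomial has vanishing third forward difference, so
  - f(-1) + 3·f(0) - 3·f(1) + f(2) = 0.
Substituting the known values and solving for f(1):
  -3·f(1) = 3
  f(1) = -1.

-1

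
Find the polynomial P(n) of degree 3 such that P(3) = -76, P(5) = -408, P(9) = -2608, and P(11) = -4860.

P(n) = -4n^3 + 4n^2 - 2n + 2

Write P(n) = an^3 + bn^2 + cn + d. Substituting each data point gives a linear system:
  27a + 9b + 3c + d = -76
  125a + 25b + 5c + d = -408
  729a + 81b + 9c + d = -2608
  1331a + 121b + 11c + d = -4860
Solving the system yields a = -4, b = 4, c = -2, d = 2.
So P(n) = -4n^3 + 4n^2 - 2n + 2.
Check: P(5) = -408. ✓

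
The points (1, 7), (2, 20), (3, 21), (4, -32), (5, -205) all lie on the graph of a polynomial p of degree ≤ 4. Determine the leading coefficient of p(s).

Write p(s) = as^4 + bs^3 + cs^2 + ds + e. Substituting each data point gives a linear system:
  a + b + c + d + e = 7
  16a + 8b + 4c + 2d + e = 20
  81a + 27b + 9c + 3d + e = 21
  256a + 64b + 16c + 4d + e = -32
  625a + 125b + 25c + 5d + e = -205
Solving the system yields a = -1, b = 3, c = 1, d = 4, e = 0.
So p(s) = -s⁴ + 3s³ + s² + 4s.
The leading coefficient is -1.

-1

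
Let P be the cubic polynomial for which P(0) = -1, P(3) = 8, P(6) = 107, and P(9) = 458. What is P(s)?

Write P(s) = as^3 + bs^2 + cs + d. Substituting each data point gives a linear system:
  d = -1
  27a + 9b + 3c + d = 8
  216a + 36b + 6c + d = 107
  729a + 81b + 9c + d = 458
Solving the system yields a = 1, b = -4, c = 6, d = -1.
So P(s) = s³ - 4s² + 6s - 1.
Check: P(0) = -1. ✓

P(s) = s^3 - 4s^2 + 6s - 1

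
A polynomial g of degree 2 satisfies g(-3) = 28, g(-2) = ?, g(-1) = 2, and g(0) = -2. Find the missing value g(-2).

The 3 known points determine the degree-2 polynomial uniquely.
Write g(x) = ax^2 + bx + c. Substituting each data point gives a linear system:
  9a - 3b + c = 28
  a - b + c = 2
  c = -2
Solving the system yields a = 3, b = -1, c = -2.
So g(x) = 3x² - x - 2.
Then g(-2) = 12.

12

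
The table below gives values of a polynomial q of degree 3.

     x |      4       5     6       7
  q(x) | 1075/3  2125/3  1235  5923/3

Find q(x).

q(x) = 6x^3 - (5/3)x^2 - x + 5

Write q(x) = ax^3 + bx^2 + cx + d. Substituting each data point gives a linear system:
  64a + 16b + 4c + d = 1075/3
  125a + 25b + 5c + d = 2125/3
  216a + 36b + 6c + d = 1235
  343a + 49b + 7c + d = 5923/3
Solving the system yields a = 6, b = -5/3, c = -1, d = 5.
So q(x) = 6x^3 - (5/3)x^2 - x + 5.
Check: q(5) = 2125/3. ✓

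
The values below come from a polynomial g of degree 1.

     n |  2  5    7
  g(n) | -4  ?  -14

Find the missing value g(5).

-10

The 2 known points determine the degree-1 polynomial uniquely.
Write g(n) = an + b. Substituting each data point gives a linear system:
  2a + b = -4
  7a + b = -14
Solving the system yields a = -2, b = 0.
So g(n) = -2n.
Then g(5) = -10.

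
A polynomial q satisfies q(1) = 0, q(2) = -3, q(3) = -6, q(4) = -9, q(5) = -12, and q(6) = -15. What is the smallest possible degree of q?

Forward differences of the values at s = 1, 2, 3, 4, 5, 6:
  q  : 0  -3  -6  -9  -12  -15
  Δ  : -3  -3  -3  -3  -3
  Δ^2: 0  0  0  0
  Δ^3: 0  0  0
  Δ^4: 0  0
  Δ^5: 0
The first differences are constant (-3) and nonzero, while all higher differences vanish, so the minimal degree is 1.

1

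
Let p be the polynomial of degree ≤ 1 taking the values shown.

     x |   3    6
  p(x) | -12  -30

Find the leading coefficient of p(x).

Write p(x) = ax + b. Substituting each data point gives a linear system:
  3a + b = -12
  6a + b = -30
Solving the system yields a = -6, b = 6.
So p(x) = -6x + 6.
The leading coefficient is -6.

-6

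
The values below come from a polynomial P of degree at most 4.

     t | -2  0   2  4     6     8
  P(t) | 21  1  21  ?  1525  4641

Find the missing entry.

On equispaced nodes a degree-4 polynomial has vanishing fifth forward difference, so
  - P(-2) + 5·P(0) - 10·P(2) + 10·P(4) - 5·P(6) + P(8) = 0.
Substituting the known values and solving for P(4):
  10·P(4) = 3210
  P(4) = 321.

321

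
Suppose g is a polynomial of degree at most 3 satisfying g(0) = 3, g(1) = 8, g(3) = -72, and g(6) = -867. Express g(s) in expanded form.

g(s) = -5s^3 + 5s^2 + 5s + 3

Using the Lagrange interpolation formula with nodes 0, 1, 3, 6:
  L_0(s) = (s - 1)(s - 3)(s - 6) / -18
  L_1(s) = s(s - 3)(s - 6) / 10
  L_2(s) = s(s - 1)(s - 6) / -18
  L_3(s) = s(s - 1)(s - 3) / 90
Then g(s) = 3·L_0(s) + 8·L_1(s) - 72·L_2(s) - 867·L_3(s).
Expanding and collecting terms gives g(s) = -5s^3 + 5s^2 + 5s + 3.
Check: g(1) = 8. ✓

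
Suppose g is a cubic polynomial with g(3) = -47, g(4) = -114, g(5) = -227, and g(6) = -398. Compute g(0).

Using the Lagrange interpolation formula with nodes 3, 4, 5, 6:
  L_0(t) = (t - 4)(t - 5)(t - 6) / -6
  L_1(t) = (t - 3)(t - 5)(t - 6) / 2
  L_2(t) = (t - 3)(t - 4)(t - 6) / -2
  L_3(t) = (t - 3)(t - 4)(t - 5) / 6
Then g(t) = -47·L_0(t) - 114·L_1(t) - 227·L_2(t) - 398·L_3(t).
Expanding and collecting terms gives g(t) = -2t³ + t² - 2.
Evaluating at t = 0: g(0) = -2.

-2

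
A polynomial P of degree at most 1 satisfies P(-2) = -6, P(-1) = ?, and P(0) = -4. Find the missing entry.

-5

On equispaced nodes a degree-1 polynomial has vanishing second forward difference, so
  P(-2) - 2·P(-1) + P(0) = 0.
Substituting the known values and solving for P(-1):
  -2·P(-1) = 10
  P(-1) = -5.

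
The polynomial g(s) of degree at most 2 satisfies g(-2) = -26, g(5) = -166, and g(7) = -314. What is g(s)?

Using the Lagrange interpolation formula with nodes -2, 5, 7:
  L_0(s) = (s - 5)(s - 7) / 63
  L_1(s) = (s + 2)(s - 7) / -14
  L_2(s) = (s + 2)(s - 5) / 18
Then g(s) = -26·L_0(s) - 166·L_1(s) - 314·L_2(s).
Expanding and collecting terms gives g(s) = -6s² - 2s - 6.
Check: g(7) = -314. ✓

g(s) = -6s^2 - 2s - 6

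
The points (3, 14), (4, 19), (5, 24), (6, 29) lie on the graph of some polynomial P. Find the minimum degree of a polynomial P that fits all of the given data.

1

Forward differences of the values at s = 3, 4, 5, 6:
  P  : 14  19  24  29
  Δ  : 5  5  5
  Δ^2: 0  0
  Δ^3: 0
The first differences are constant (5) and nonzero, while all higher differences vanish, so the minimal degree is 1.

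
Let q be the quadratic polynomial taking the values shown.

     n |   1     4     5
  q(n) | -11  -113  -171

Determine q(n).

q(n) = -6n^2 - 4n - 1

Write q(n) = an^2 + bn + c. Substituting each data point gives a linear system:
  a + b + c = -11
  16a + 4b + c = -113
  25a + 5b + c = -171
Solving the system yields a = -6, b = -4, c = -1.
So q(n) = -6n^2 - 4n - 1.
Check: q(5) = -171. ✓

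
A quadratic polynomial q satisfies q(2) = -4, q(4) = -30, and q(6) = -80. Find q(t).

q(t) = -3t^2 + 5t - 2

Using the Lagrange interpolation formula with nodes 2, 4, 6:
  L_0(t) = (t - 4)(t - 6) / 8
  L_1(t) = (t - 2)(t - 6) / -4
  L_2(t) = (t - 2)(t - 4) / 8
Then q(t) = -4·L_0(t) - 30·L_1(t) - 80·L_2(t).
Expanding and collecting terms gives q(t) = -3t^2 + 5t - 2.
Check: q(6) = -80. ✓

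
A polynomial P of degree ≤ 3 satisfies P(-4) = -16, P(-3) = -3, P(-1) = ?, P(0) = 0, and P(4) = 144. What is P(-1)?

The 4 known points determine the degree-3 polynomial uniquely.
Write P(n) = an^3 + bn^2 + cn + d. Substituting each data point gives a linear system:
  -64a + 16b - 4c + d = -16
  -27a + 9b - 3c + d = -3
  d = 0
  64a + 16b + 4c + d = 144
Solving the system yields a = 1, b = 4, c = 4, d = 0.
So P(n) = n^3 + 4n^2 + 4n.
Then P(-1) = -1.

-1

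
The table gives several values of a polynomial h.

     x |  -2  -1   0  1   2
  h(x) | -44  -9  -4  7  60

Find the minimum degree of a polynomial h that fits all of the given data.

Forward differences of the values at x = -2, -1, 0, 1, 2:
  h  : -44  -9  -4  7  60
  Δ  : 35  5  11  53
  Δ^2: -30  6  42
  Δ^3: 36  36
  Δ^4: 0
The third differences are constant (36) and nonzero, while all higher differences vanish, so the minimal degree is 3.

3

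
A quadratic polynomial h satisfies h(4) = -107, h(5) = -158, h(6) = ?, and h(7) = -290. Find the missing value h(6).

The 3 known points determine the degree-2 polynomial uniquely.
Write h(s) = as^2 + bs + c. Substituting each data point gives a linear system:
  16a + 4b + c = -107
  25a + 5b + c = -158
  49a + 7b + c = -290
Solving the system yields a = -5, b = -6, c = -3.
So h(s) = -5s² - 6s - 3.
Then h(6) = -219.

-219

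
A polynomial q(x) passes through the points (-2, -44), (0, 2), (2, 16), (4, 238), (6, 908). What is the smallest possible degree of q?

3

Forward differences of the values at x = -2, 0, 2, 4, 6:
  q  : -44  2  16  238  908
  Δ  : 46  14  222  670
  Δ^2: -32  208  448
  Δ^3: 240  240
  Δ^4: 0
The third differences are constant (240) and nonzero, while all higher differences vanish, so the minimal degree is 3.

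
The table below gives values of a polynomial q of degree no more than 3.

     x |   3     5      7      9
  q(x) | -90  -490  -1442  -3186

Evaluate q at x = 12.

-7812

Write q(x) = ax^3 + bx^2 + cx + d. Substituting each data point gives a linear system:
  27a + 9b + 3c + d = -90
  125a + 25b + 5c + d = -490
  343a + 49b + 7c + d = -1442
  729a + 81b + 9c + d = -3186
Solving the system yields a = -5, b = 6, c = -3, d = 0.
So q(x) = -5x^3 + 6x^2 - 3x.
Then q(12) = -7812.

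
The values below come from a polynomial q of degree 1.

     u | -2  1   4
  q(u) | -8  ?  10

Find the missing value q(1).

1

The 2 known points determine the degree-1 polynomial uniquely.
Write q(u) = au + b. Substituting each data point gives a linear system:
  -2a + b = -8
  4a + b = 10
Solving the system yields a = 3, b = -2.
So q(u) = 3u - 2.
Then q(1) = 1.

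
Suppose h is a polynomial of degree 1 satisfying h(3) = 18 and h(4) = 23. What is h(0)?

3

Write h(t) = at + b. Substituting each data point gives a linear system:
  3a + b = 18
  4a + b = 23
Solving the system yields a = 5, b = 3.
So h(t) = 5t + 3.
Then h(0) = 3.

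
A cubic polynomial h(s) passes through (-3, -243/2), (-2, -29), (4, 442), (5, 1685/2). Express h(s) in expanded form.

Write h(s) = as^3 + bs^2 + cs + d. Substituting each data point gives a linear system:
  -27a + 9b - 3c + d = -243/2
  -8a + 4b - 2c + d = -29
  64a + 16b + 4c + d = 442
  125a + 25b + 5c + d = 1685/2
Solving the system yields a = 6, b = 4, c = -3/2, d = 0.
So h(s) = 6s^3 + 4s^2 - (3/2)s.
Check: h(4) = 442. ✓

h(s) = 6s^3 + 4s^2 - (3/2)s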